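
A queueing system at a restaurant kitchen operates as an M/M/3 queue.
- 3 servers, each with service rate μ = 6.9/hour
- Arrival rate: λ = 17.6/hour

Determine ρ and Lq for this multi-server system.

Traffic intensity: ρ = λ/(cμ) = 17.6/(3×6.9) = 0.8502
Since ρ = 0.8502 < 1, system is stable.
Offered load a = λ/μ = cρ = 17.6/6.9 = 2.5507
P₀ = [ Σₙ₌₀^2 aⁿ/n! + a^3/(3!(1-ρ)) ]⁻¹
Σ = a^0/0! + a^1/1! + a^2/2! = 1.0000 + 2.5507 + 3.2531 = 6.8038
a^3/(3!(1-ρ)) = 16.5955/(6 × 0.149758) = 18.4692
P₀ = 1/(6.8038 + 18.4692) = 0.03957
Lq = P₀·a^3·ρ / (3!(1-ρ)²) = 0.0395679 × 16.5955 × 0.850242 / (6 × 0.0224276) = 4.1490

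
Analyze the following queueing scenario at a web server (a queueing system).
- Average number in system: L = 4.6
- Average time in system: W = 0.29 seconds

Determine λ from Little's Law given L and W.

Little's Law: L = λW, so λ = L/W
λ = 4.6/0.29 = 15.8621 requests/second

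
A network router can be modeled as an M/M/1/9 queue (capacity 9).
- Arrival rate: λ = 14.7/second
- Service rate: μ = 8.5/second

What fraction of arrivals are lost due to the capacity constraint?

ρ = λ/μ = 14.7/8.5 = 1.7294
P₀ = (1-ρ)/(1-ρ^(K+1)) = (1-1.7294)/(1-1.7294^10) = -0.7294/-238.3065 = 0.003061
P_K = P₀×ρ^K = 0.0030608 × 1.7294^9 = 0.0030608 × 138.3755 = 0.4235
Blocking probability = 42.35%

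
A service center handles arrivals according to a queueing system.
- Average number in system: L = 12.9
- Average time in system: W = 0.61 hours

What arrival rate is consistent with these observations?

Little's Law: L = λW, so λ = L/W
λ = 12.9/0.61 = 21.1475 customers/hour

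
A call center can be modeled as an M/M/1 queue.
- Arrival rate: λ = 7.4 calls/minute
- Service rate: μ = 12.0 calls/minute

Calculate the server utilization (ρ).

Server utilization: ρ = λ/μ
ρ = 7.4/12.0 = 0.6167
The server is busy 61.67% of the time.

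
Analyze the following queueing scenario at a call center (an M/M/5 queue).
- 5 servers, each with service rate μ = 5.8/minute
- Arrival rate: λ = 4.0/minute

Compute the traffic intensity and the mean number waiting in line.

Traffic intensity: ρ = λ/(cμ) = 4.0/(5×5.8) = 0.1379
Since ρ = 0.1379 < 1, system is stable.
Offered load a = λ/μ = cρ = 4.0/5.8 = 0.6897
P₀ = [ Σₙ₌₀^4 aⁿ/n! + a^5/(5!(1-ρ)) ]⁻¹
Σ = a^0/0! + a^1/1! + a^2/2! + a^3/3! + a^4/4! = 1.0000 + 0.6897 + 0.2378 + 0.05467 + 0.009426 = 1.9916
a^5/(5!(1-ρ)) = 0.1560/(120 × 0.8621) = 0.001508
P₀ = 1/(1.9916 + 0.001508) = 0.5017
Lq = P₀·a^5·ρ / (5!(1-ρ)²) = 0.50174 × 0.15601 × 0.13793 / (120 × 0.74316) = 0.0001211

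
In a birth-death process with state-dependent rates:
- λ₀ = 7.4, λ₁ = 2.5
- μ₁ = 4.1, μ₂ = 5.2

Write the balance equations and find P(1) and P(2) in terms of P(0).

Balance equations:
State 0: λ₀P₀ = μ₁P₁ → P₁ = (λ₀/μ₁)P₀ = (7.4/4.1)P₀ = 1.8049P₀
State 1: P₂ = (λ₀λ₁)/(μ₁μ₂)P₀ = (7.4×2.5)/(4.1×5.2)P₀ = 0.8677P₀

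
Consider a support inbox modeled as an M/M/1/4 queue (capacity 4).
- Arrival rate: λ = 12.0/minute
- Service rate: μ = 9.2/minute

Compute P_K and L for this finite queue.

ρ = λ/μ = 12.0/9.2 = 1.30435
P₀ = (1-ρ)/(1-ρ^(K+1)) = (1-1.30435)/(1-1.30435^5) = -0.30435/-2.7755 = 0.1097
P_K = P₀×ρ^K = 0.10966 × 1.30435^4 = 0.10966 × 2.8945 = 0.3174
Blocking probability P_4 = 0.3174 (31.74%)
L = ρ[1 - (K+1)ρ^K + Kρ^(K+1)] / [(1-ρ)(1-ρ^(K+1))]
L = 1.30435 × (1 - 5×2.89452 + 4×3.77547) / ((1 - 1.30435) × (1 - 3.77547)) = 2.5158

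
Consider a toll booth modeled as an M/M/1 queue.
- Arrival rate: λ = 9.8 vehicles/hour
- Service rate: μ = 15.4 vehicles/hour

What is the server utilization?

Server utilization: ρ = λ/μ
ρ = 9.8/15.4 = 0.6364
The server is busy 63.64% of the time.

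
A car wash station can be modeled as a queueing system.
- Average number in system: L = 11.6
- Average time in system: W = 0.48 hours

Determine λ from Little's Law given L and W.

Little's Law: L = λW, so λ = L/W
λ = 11.6/0.48 = 24.1667 cars/hour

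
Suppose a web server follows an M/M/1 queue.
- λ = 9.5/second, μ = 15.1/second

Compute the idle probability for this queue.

ρ = λ/μ = 9.5/15.1 = 0.6291
P(0) = 1 - ρ = 1 - 0.6291 = 0.3709
The server is idle 37.09% of the time.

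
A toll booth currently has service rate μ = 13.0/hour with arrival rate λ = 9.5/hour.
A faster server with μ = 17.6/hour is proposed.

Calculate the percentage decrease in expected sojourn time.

System 1: ρ₁ = 9.5/13.0 = 0.7308, W₁ = 1/(13.0-9.5) = 0.28571
System 2: ρ₂ = 9.5/17.6 = 0.5398, W₂ = 1/(17.6-9.5) = 0.12346
Improvement: (W₁-W₂)/W₁ = (0.28571-0.12346)/0.28571 = 56.79%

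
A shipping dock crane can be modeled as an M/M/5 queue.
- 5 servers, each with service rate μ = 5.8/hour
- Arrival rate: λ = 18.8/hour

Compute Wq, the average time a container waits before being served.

Traffic intensity: ρ = λ/(cμ) = 18.8/(5×5.8) = 0.6483
Since ρ = 0.6483 < 1, system is stable.
Offered load a = λ/μ = cρ = 18.8/5.8 = 3.2414
P₀ = [ Σₙ₌₀^4 aⁿ/n! + a^5/(5!(1-ρ)) ]⁻¹
Σ = a^0/0! + a^1/1! + a^2/2! + a^3/3! + a^4/4! = 1.0000 + 3.2414 + 5.2533 + 5.6759 + 4.5995 = 19.7701
a^5/(5!(1-ρ)) = 357.8074/(120 × 0.351724) = 8.4775
P₀ = 1/(19.7701 + 8.4775) = 0.03540
Lq = P₀·a^5·ρ / (5!(1-ρ)²) = 0.03540 × 357.8074 × 0.6483 / (120 × 0.1237) = 0.5532
Wq = Lq/λ = 0.55315/18.8 = 0.02942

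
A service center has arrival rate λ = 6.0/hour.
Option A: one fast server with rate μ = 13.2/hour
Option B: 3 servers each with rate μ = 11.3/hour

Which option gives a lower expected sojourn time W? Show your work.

Option A: single server μ = 13.2 (M/M/1)
  ρ_A = 6.0/13.2 = 0.4545
  W_A = 1/(μ-λ) = 1/(13.2-6.0) = 1/7.20 = 0.1389

Option B: 3 servers μ = 11.3 (M/M/3)
  ρ_B = λ/(cμ) = 6.0/(3×11.3) = 0.1770
  Offered load a = λ/μ = cρ = 6.0/11.3 = 0.5310
  P₀ = [ Σₙ₌₀^2 aⁿ/n! + a^3/(3!(1-ρ)) ]⁻¹
  Σ = a^0/0! + a^1/1! + a^2/2! = 1.0000 + 0.53097 + 0.14097 = 1.6719
  a^3/(3!(1-ρ)) = 0.1497/(6 × 0.8230) = 0.03032
  P₀ = 1/(1.6719 + 0.03032) = 0.5875
  Lq = P₀·a^3·ρ / (3!(1-ρ)²) = 0.58746 × 0.14970 × 0.17699 / (6 × 0.67734) = 0.003830
  Wq_B = Lq/λ = 0.00382988/6.0 = 0.00063831
  W_B = Wq_B + 1/μ = 0.00063831 + 0.088496 = 0.08913

Since W_B = 0.08913 < W_A = 0.1389, Option B (multiple servers) has the shorter time in system.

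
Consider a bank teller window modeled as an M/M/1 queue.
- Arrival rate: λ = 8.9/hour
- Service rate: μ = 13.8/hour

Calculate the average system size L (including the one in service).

ρ = λ/μ = 8.9/13.8 = 0.6449
For M/M/1: L = λ/(μ-λ)
L = 8.9/(13.8-8.9) = 8.9/4.90
L = 1.8163 transactions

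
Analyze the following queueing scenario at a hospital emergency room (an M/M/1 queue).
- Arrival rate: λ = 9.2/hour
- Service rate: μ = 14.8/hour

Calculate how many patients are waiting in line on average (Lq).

ρ = λ/μ = 9.2/14.8 = 0.6216
For M/M/1: Lq = λ²/(μ(μ-λ))
Lq = 84.64/(14.8 × 5.60)
Lq = 1.0212 patients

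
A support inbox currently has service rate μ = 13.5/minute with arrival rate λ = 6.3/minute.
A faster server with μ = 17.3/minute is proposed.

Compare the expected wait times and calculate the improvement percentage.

System 1: ρ₁ = 6.3/13.5 = 0.4667, W₁ = 1/(13.5-6.3) = 0.1389
System 2: ρ₂ = 6.3/17.3 = 0.3642, W₂ = 1/(17.3-6.3) = 0.09091
Improvement: (W₁-W₂)/W₁ = (0.1389-0.09091)/0.1389 = 34.55%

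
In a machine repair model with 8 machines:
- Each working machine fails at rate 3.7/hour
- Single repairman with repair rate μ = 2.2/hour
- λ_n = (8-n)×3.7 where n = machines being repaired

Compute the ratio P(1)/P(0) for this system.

P(1)/P(0) = ∏_{i=0}^{1-1} λ_i/μ_{i+1}
= (8-0)×3.7/2.2
= 13.4545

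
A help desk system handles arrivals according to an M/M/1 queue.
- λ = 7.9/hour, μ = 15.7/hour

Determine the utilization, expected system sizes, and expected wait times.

Step 1: ρ = λ/μ = 7.9/15.7 = 0.5032
Step 2: L = λ/(μ-λ) = 7.9/7.80 = 1.0128
Step 3: Lq = λ²/(μ(μ-λ)) = 62.41/(15.7×7.80) = 0.5096
Step 4: W = 1/(μ-λ) = 1/7.80 = 0.1282
Step 5: Wq = λ/(μ(μ-λ)) = 7.9/(15.7×7.80) = 0.06451
Step 6: P(0) = 1-ρ = 0.4968
Verify: L = λW = 7.9×0.1282 = 1.0128 ✔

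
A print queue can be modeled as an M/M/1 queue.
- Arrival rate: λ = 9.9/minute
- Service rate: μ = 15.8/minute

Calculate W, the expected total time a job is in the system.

First, compute utilization: ρ = λ/μ = 9.9/15.8 = 0.6266
For M/M/1: W = 1/(μ-λ)
W = 1/(15.8-9.9) = 1/5.90
W = 0.1695 minutes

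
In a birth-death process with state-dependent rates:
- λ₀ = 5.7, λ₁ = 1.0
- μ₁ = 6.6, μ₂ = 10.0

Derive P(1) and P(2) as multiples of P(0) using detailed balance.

Balance equations:
State 0: λ₀P₀ = μ₁P₁ → P₁ = (λ₀/μ₁)P₀ = (5.7/6.6)P₀ = 0.8636P₀
State 1: P₂ = (λ₀λ₁)/(μ₁μ₂)P₀ = (5.7×1.0)/(6.6×10.0)P₀ = 0.08636P₀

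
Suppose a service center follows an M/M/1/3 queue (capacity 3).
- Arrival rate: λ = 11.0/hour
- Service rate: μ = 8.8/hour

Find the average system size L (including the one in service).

ρ = λ/μ = 11.0/8.8 = 1.2500
P₀ = (1-ρ)/(1-ρ^(K+1)) = (1-1.2500)/(1-1.2500^4) = -0.2500/-1.4414 = 0.1734
P_K = P₀×ρ^K = 0.173442 × 1.2500^3 = 0.173442 × 1.95312 = 0.3388
L = ρ[1 - (K+1)ρ^K + Kρ^(K+1)] / [(1-ρ)(1-ρ^(K+1))]
L = 1.2500 × (1 - 4×1.953125 + 3×2.441406) / ((1 - 1.2500) × (1 - 2.441406)) = 1.7751 customers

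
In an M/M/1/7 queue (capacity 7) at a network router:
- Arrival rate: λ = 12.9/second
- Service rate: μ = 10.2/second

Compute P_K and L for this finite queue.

ρ = λ/μ = 12.9/10.2 = 1.2647
P₀ = (1-ρ)/(1-ρ^(K+1)) = (1-1.2647)/(1-1.2647^8) = -0.2647/-5.5449 = 0.04774
P_K = P₀×ρ^K = 0.047738 × 1.2647^7 = 0.047738 × 5.1750 = 0.2470
Blocking probability P_7 = 0.2470 (24.70%)
L = ρ[1 - (K+1)ρ^K + Kρ^(K+1)] / [(1-ρ)(1-ρ^(K+1))]
L = 1.2647 × (1 - 8×5.17503 + 7×6.54486) / ((1 - 1.2647) × (1 - 6.54486)) = 4.6649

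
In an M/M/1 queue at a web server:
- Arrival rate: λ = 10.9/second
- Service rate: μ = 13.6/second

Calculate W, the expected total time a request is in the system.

First, compute utilization: ρ = λ/μ = 10.9/13.6 = 0.8015
For M/M/1: W = 1/(μ-λ)
W = 1/(13.6-10.9) = 1/2.70
W = 0.3704 seconds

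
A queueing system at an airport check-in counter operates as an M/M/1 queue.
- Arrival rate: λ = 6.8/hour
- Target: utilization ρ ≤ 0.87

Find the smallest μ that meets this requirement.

ρ = λ/μ, so μ = λ/ρ
μ ≥ 6.8/0.87 = 7.8161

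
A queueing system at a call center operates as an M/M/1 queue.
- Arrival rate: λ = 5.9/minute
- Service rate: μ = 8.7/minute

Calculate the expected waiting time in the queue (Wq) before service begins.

First, compute utilization: ρ = λ/μ = 5.9/8.7 = 0.6782
For M/M/1: Wq = λ/(μ(μ-λ))
Wq = 5.9/(8.7 × (8.7-5.9))
Wq = 5.9/(8.7 × 2.80)
Wq = 0.2422 minutes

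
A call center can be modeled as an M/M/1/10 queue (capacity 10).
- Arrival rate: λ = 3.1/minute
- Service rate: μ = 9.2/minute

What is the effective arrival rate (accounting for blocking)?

ρ = λ/μ = 3.1/9.2 = 0.33696
P₀ = (1-ρ)/(1-ρ^(K+1)) = (1-0.33696)/(1-0.33696^11) = 0.6630/1.0000 = 0.6630
P_K = P₀×ρ^K = 0.6630 × 0.33696^10 = 0.6630 × 0.00001887 = 0.00001251
λ_eff = λ(1-P_K) = 3.1 × (1 - 0.00001251) = 3.1 × 1.0000 = 3.1000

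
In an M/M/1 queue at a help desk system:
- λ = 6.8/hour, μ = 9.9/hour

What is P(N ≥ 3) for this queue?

ρ = λ/μ = 6.8/9.9 = 0.6869
P(N ≥ n) = ρⁿ
P(N ≥ 3) = 0.6869^3
P(N ≥ 3) = 0.3241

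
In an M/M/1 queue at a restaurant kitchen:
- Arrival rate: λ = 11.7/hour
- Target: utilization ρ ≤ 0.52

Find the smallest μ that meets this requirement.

ρ = λ/μ, so μ = λ/ρ
μ ≥ 11.7/0.52 = 22.5000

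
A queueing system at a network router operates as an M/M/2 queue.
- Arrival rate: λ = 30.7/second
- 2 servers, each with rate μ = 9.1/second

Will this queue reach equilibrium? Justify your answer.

Stability requires ρ = λ/(cμ) < 1
ρ = 30.7/(2 × 9.1) = 30.7/18.20 = 1.6868
Since 1.6868 ≥ 1, the system is UNSTABLE.
Need c > λ/μ = 30.7/9.1 = 3.37.
Minimum servers needed: c = 4.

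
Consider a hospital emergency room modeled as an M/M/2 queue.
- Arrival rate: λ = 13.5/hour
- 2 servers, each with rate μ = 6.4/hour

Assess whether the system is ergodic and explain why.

Stability requires ρ = λ/(cμ) < 1
ρ = 13.5/(2 × 6.4) = 13.5/12.80 = 1.0547
Since 1.0547 ≥ 1, the system is UNSTABLE.
Need c > λ/μ = 13.5/6.4 = 2.11.
Minimum servers needed: c = 3.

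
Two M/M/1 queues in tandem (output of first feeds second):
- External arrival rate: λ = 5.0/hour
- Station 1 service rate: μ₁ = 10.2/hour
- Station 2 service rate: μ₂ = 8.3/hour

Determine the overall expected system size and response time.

By Jackson's theorem, each station behaves as independent M/M/1.
Station 1: ρ₁ = 5.0/10.2 = 0.4902, L₁ = ρ₁/(1-ρ₁) = λ/(μ₁-λ) = 5.0/5.20 = 0.9615
Station 2: ρ₂ = 5.0/8.3 = 0.6024, L₂ = ρ₂/(1-ρ₂) = λ/(μ₂-λ) = 5.0/3.30 = 1.5152
Total: L = L₁ + L₂ = 0.9615 + 1.5152 = 2.4767
W = L/λ = 2.4767/5.0 = 0.4953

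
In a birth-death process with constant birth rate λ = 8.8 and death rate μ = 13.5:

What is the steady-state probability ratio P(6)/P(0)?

For constant rates: P(n)/P(0) = (λ/μ)^n
P(6)/P(0) = (8.8/13.5)^6 = 0.65185^6 = 0.07672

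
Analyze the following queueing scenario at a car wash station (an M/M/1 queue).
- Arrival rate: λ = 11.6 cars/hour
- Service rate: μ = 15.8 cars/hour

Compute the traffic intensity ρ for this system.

Server utilization: ρ = λ/μ
ρ = 11.6/15.8 = 0.7342
The server is busy 73.42% of the time.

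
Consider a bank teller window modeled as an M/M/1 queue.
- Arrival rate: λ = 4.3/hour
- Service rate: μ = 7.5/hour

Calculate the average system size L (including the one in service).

ρ = λ/μ = 4.3/7.5 = 0.5733
For M/M/1: L = λ/(μ-λ)
L = 4.3/(7.5-4.3) = 4.3/3.20
L = 1.3437 transactions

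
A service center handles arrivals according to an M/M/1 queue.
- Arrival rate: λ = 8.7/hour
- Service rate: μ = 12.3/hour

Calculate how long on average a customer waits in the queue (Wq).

First, compute utilization: ρ = λ/μ = 8.7/12.3 = 0.7073
For M/M/1: Wq = λ/(μ(μ-λ))
Wq = 8.7/(12.3 × (12.3-8.7))
Wq = 8.7/(12.3 × 3.60)
Wq = 0.1965 hours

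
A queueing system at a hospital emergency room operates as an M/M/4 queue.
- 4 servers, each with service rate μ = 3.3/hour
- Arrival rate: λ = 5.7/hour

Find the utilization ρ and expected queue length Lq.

Traffic intensity: ρ = λ/(cμ) = 5.7/(4×3.3) = 0.4318
Since ρ = 0.4318 < 1, system is stable.
Offered load a = λ/μ = cρ = 5.7/3.3 = 1.7273
P₀ = [ Σₙ₌₀^3 aⁿ/n! + a^4/(4!(1-ρ)) ]⁻¹
Σ = a^0/0! + a^1/1! + a^2/2! + a^3/3! = 1.0000 + 1.7273 + 1.4917 + 0.8589 = 5.0779
a^4/(4!(1-ρ)) = 8.9011/(24 × 0.5682) = 0.6527
P₀ = 1/(5.0779 + 0.6527) = 0.1745
Lq = P₀·a^4·ρ / (4!(1-ρ)²) = 0.1745 × 8.9011 × 0.4318 / (24 × 0.3228) = 0.08657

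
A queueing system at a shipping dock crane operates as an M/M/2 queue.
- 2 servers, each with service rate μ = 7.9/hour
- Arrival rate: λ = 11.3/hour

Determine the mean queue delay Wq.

Traffic intensity: ρ = λ/(cμ) = 11.3/(2×7.9) = 0.7152
Since ρ = 0.7152 < 1, system is stable.
Offered load a = λ/μ = cρ = 11.3/7.9 = 1.4304
P₀ = [ Σₙ₌₀^1 aⁿ/n! + a^2/(2!(1-ρ)) ]⁻¹
Σ = a^0/0! + a^1/1! = 1.0000 + 1.4304 = 2.4304
a^2/(2!(1-ρ)) = 2.045986/(2 × 0.2848101) = 3.5918
P₀ = 1/(2.4304 + 3.5918) = 0.1661
Lq = P₀·a^2·ρ / (2!(1-ρ)²) = 0.16605 × 2.0460 × 0.71519 / (2 × 0.081117) = 1.4977
Wq = Lq/λ = 1.4977/11.3 = 0.1325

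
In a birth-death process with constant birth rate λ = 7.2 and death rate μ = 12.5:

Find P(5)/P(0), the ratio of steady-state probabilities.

For constant rates: P(n)/P(0) = (λ/μ)^n
P(5)/P(0) = (7.2/12.5)^5 = 0.5760^5 = 0.06340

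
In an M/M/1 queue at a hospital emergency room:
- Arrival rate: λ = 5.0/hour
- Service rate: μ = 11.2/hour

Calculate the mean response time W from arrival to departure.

First, compute utilization: ρ = λ/μ = 5.0/11.2 = 0.4464
For M/M/1: W = 1/(μ-λ)
W = 1/(11.2-5.0) = 1/6.20
W = 0.1613 hours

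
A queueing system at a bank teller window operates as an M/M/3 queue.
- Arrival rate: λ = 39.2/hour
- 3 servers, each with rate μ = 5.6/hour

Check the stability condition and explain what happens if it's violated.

Stability requires ρ = λ/(cμ) < 1
ρ = 39.2/(3 × 5.6) = 39.2/16.80 = 2.3333
Since 2.3333 ≥ 1, the system is UNSTABLE.
Need c > λ/μ = 39.2/5.6 = 7.00.
Minimum servers needed: c = 8.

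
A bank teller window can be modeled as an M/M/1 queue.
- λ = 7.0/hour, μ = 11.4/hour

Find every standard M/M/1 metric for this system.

Step 1: ρ = λ/μ = 7.0/11.4 = 0.6140
Step 2: L = λ/(μ-λ) = 7.0/4.40 = 1.5909
Step 3: Lq = λ²/(μ(μ-λ)) = 49.00/(11.4×4.40) = 0.9769
Step 4: W = 1/(μ-λ) = 1/4.40 = 0.22727
Step 5: Wq = λ/(μ(μ-λ)) = 7.0/(11.4×4.40) = 0.1396
Step 6: P(0) = 1-ρ = 0.3860
Verify: L = λW = 7.0×0.22727 = 1.5909 ✔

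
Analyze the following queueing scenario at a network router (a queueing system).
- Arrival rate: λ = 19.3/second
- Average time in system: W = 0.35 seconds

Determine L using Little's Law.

Little's Law: L = λW
L = 19.3 × 0.35 = 6.7550 packets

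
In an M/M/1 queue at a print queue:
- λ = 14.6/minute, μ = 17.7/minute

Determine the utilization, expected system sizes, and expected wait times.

Step 1: ρ = λ/μ = 14.6/17.7 = 0.8249
Step 2: L = λ/(μ-λ) = 14.6/3.10 = 4.7097
Step 3: Lq = λ²/(μ(μ-λ)) = 213.16/(17.7×3.10) = 3.8848
Step 4: W = 1/(μ-λ) = 1/3.10 = 0.32258
Step 5: Wq = λ/(μ(μ-λ)) = 14.6/(17.7×3.10) = 0.2661
Step 6: P(0) = 1-ρ = 0.1751
Verify: L = λW = 14.6×0.32258 = 4.7097 ✔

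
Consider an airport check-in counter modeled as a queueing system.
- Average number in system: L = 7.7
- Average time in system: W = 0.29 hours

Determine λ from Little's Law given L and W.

Little's Law: L = λW, so λ = L/W
λ = 7.7/0.29 = 26.5517 passengers/hour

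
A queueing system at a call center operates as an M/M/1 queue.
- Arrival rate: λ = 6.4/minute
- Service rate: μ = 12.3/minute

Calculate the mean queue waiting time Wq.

First, compute utilization: ρ = λ/μ = 6.4/12.3 = 0.5203
For M/M/1: Wq = λ/(μ(μ-λ))
Wq = 6.4/(12.3 × (12.3-6.4))
Wq = 6.4/(12.3 × 5.90)
Wq = 0.08819 minutes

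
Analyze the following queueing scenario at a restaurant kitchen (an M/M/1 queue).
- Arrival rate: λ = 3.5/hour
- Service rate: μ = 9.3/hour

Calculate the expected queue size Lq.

ρ = λ/μ = 3.5/9.3 = 0.3763
For M/M/1: Lq = λ²/(μ(μ-λ))
Lq = 12.25/(9.3 × 5.80)
Lq = 0.2271 orders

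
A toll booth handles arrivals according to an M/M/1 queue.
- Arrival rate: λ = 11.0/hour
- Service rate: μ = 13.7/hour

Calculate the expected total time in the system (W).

First, compute utilization: ρ = λ/μ = 11.0/13.7 = 0.8029
For M/M/1: W = 1/(μ-λ)
W = 1/(13.7-11.0) = 1/2.70
W = 0.3704 hours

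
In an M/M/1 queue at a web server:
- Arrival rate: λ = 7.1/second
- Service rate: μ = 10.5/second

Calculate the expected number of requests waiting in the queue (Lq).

ρ = λ/μ = 7.1/10.5 = 0.6762
For M/M/1: Lq = λ²/(μ(μ-λ))
Lq = 50.41/(10.5 × 3.40)
Lq = 1.4120 requests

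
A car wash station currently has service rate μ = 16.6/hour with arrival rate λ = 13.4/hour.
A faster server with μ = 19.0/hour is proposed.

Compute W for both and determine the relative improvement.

System 1: ρ₁ = 13.4/16.6 = 0.8072, W₁ = 1/(16.6-13.4) = 0.31250
System 2: ρ₂ = 13.4/19.0 = 0.7053, W₂ = 1/(19.0-13.4) = 0.17857
Improvement: (W₁-W₂)/W₁ = (0.31250-0.17857)/0.31250 = 42.86%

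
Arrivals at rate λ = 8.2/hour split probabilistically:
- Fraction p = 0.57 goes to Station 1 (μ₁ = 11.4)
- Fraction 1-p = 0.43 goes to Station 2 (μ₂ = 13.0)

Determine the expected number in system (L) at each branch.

Effective rates: λ₁ = 8.2×0.57 = 4.674, λ₂ = 8.2×0.43 = 3.526
Station 1: ρ₁ = 4.674/11.4 = 0.4100, L₁ = ρ₁/(1-ρ₁) = 0.4100/(1-0.4100) = 0.6949
Station 2: ρ₂ = 3.526/13.0 = 0.27123, L₂ = ρ₂/(1-ρ₂) = 0.27123/(1-0.27123) = 0.3722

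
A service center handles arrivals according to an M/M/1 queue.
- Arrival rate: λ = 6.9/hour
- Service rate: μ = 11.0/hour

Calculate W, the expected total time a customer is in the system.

First, compute utilization: ρ = λ/μ = 6.9/11.0 = 0.6273
For M/M/1: W = 1/(μ-λ)
W = 1/(11.0-6.9) = 1/4.10
W = 0.2439 hours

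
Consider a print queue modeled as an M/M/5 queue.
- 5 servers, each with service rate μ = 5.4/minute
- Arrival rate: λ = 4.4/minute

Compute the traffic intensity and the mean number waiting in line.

Traffic intensity: ρ = λ/(cμ) = 4.4/(5×5.4) = 0.1630
Since ρ = 0.1630 < 1, system is stable.
Offered load a = λ/μ = cρ = 4.4/5.4 = 0.8148
P₀ = [ Σₙ₌₀^4 aⁿ/n! + a^5/(5!(1-ρ)) ]⁻¹
Σ = a^0/0! + a^1/1! + a^2/2! + a^3/3! + a^4/4! = 1.0000 + 0.8148 + 0.3320 + 0.09016 + 0.01837 = 2.2553
a^5/(5!(1-ρ)) = 0.3592/(120 × 0.8370) = 0.003576
P₀ = 1/(2.2553 + 0.003576) = 0.4427
Lq = P₀·a^5·ρ / (5!(1-ρ)²) = 0.44270 × 0.35917 × 0.16296 / (120 × 0.70063) = 0.0003082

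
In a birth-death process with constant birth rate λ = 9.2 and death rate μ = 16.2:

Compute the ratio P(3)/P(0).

For constant rates: P(n)/P(0) = (λ/μ)^n
P(3)/P(0) = (9.2/16.2)^3 = 0.5679^3 = 0.1832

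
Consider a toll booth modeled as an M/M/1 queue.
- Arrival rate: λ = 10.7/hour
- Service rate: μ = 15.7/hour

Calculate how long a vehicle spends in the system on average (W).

First, compute utilization: ρ = λ/μ = 10.7/15.7 = 0.6815
For M/M/1: W = 1/(μ-λ)
W = 1/(15.7-10.7) = 1/5.00
W = 0.2000 hours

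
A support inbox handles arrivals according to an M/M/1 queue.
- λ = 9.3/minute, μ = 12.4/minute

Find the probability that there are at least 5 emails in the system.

ρ = λ/μ = 9.3/12.4 = 0.7500
P(N ≥ n) = ρⁿ
P(N ≥ 5) = 0.7500^5
P(N ≥ 5) = 0.2373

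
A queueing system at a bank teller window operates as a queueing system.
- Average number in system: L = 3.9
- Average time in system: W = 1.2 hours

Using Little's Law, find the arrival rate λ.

Little's Law: L = λW, so λ = L/W
λ = 3.9/1.2 = 3.2500 transactions/hour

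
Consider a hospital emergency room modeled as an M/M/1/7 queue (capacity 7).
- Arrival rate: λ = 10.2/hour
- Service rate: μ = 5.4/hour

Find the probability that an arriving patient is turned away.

ρ = λ/μ = 10.2/5.4 = 1.8889
P₀ = (1-ρ)/(1-ρ^(K+1)) = (1-1.8889)/(1-1.8889^8) = -0.8889/-161.0585 = 0.005519
P_K = P₀×ρ^K = 0.005519 × 1.8889^7 = 0.005519 × 85.7952 = 0.4735
Blocking probability = 47.35%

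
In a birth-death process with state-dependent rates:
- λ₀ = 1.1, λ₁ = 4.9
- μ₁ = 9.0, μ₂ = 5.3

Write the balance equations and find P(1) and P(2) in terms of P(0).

Balance equations:
State 0: λ₀P₀ = μ₁P₁ → P₁ = (λ₀/μ₁)P₀ = (1.1/9.0)P₀ = 0.1222P₀
State 1: P₂ = (λ₀λ₁)/(μ₁μ₂)P₀ = (1.1×4.9)/(9.0×5.3)P₀ = 0.1130P₀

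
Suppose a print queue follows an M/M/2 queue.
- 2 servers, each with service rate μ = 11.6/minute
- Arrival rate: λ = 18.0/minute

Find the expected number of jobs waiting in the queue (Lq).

Traffic intensity: ρ = λ/(cμ) = 18.0/(2×11.6) = 0.7759
Since ρ = 0.7759 < 1, system is stable.
Offered load a = λ/μ = cρ = 18.0/11.6 = 1.5517
P₀ = [ Σₙ₌₀^1 aⁿ/n! + a^2/(2!(1-ρ)) ]⁻¹
Σ = a^0/0! + a^1/1! = 1.0000 + 1.5517 = 2.5517
a^2/(2!(1-ρ)) = 2.40785/(2 × 0.224138) = 5.3714
P₀ = 1/(2.5517 + 5.3714) = 0.1262
Lq = P₀·a^2·ρ / (2!(1-ρ)²) = 0.126214 × 2.40785 × 0.775862 / (2 × 0.0502378) = 2.3467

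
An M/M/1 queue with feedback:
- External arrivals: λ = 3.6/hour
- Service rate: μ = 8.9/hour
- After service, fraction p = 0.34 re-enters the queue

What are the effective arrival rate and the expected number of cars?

Effective arrival rate: λ_eff = λ/(1-p) = 3.6/(1-0.34) = 3.6/0.66 = 5.4545
ρ = λ_eff/μ = 5.4545/8.9 = 0.61287
L = ρ/(1-ρ) = 0.61287/(1-0.61287) = 1.5831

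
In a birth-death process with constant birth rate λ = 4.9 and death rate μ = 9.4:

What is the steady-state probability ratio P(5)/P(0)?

For constant rates: P(n)/P(0) = (λ/μ)^n
P(5)/P(0) = (4.9/9.4)^5 = 0.52128^5 = 0.03849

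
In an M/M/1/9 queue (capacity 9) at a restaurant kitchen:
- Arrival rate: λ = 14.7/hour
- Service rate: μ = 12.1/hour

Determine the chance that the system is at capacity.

ρ = λ/μ = 14.7/12.1 = 1.214876
P₀ = (1-ρ)/(1-ρ^(K+1)) = (1-1.214876)/(1-1.214876^10) = -0.21488/-6.0036 = 0.03579
P_K = P₀×ρ^K = 0.03579 × 1.214876^9 = 0.03579 × 5.7648 = 0.2063
Blocking probability = 20.63%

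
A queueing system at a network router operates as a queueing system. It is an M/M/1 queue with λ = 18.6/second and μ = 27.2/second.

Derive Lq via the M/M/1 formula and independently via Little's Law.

Method 1 (direct): Lq = λ²/(μ(μ-λ)) = 345.96/(27.2 × 8.60) = 1.4790

Method 2 (Little's Law):
W = 1/(μ-λ) = 1/8.60 = 0.116279
Wq = W - 1/μ = 0.116279 - 0.0367647 = 0.079514
Lq = λWq = 18.6 × 0.079514 = 1.4790 ✔ (matches Method 1)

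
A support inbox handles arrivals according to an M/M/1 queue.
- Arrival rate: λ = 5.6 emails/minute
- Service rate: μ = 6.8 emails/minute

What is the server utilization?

Server utilization: ρ = λ/μ
ρ = 5.6/6.8 = 0.8235
The server is busy 82.35% of the time.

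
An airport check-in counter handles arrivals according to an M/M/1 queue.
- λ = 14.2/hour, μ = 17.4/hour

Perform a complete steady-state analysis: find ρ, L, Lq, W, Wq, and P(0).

Step 1: ρ = λ/μ = 14.2/17.4 = 0.8161
Step 2: L = λ/(μ-λ) = 14.2/3.20 = 4.4375
Step 3: Lq = λ²/(μ(μ-λ)) = 201.64/(17.4×3.20) = 3.6214
Step 4: W = 1/(μ-λ) = 1/3.20 = 0.3125
Step 5: Wq = λ/(μ(μ-λ)) = 14.2/(17.4×3.20) = 0.2550
Step 6: P(0) = 1-ρ = 0.1839
Verify: L = λW = 14.2×0.3125 = 4.4375 ✔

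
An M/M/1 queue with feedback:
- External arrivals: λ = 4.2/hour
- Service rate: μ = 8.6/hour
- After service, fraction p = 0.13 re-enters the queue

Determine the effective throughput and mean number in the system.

Effective arrival rate: λ_eff = λ/(1-p) = 4.2/(1-0.13) = 4.2/0.87 = 4.8276
ρ = λ_eff/μ = 4.8276/8.6 = 0.56135
L = ρ/(1-ρ) = 0.56135/(1-0.56135) = 1.2797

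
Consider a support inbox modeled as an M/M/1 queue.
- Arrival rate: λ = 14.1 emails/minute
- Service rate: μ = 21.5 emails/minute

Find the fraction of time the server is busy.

Server utilization: ρ = λ/μ
ρ = 14.1/21.5 = 0.6558
The server is busy 65.58% of the time.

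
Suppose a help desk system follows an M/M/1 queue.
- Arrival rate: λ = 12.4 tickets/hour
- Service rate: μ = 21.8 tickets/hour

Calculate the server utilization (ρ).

Server utilization: ρ = λ/μ
ρ = 12.4/21.8 = 0.5688
The server is busy 56.88% of the time.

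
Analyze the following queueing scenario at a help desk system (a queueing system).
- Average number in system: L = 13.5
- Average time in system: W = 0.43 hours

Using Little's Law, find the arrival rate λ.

Little's Law: L = λW, so λ = L/W
λ = 13.5/0.43 = 31.3953 tickets/hour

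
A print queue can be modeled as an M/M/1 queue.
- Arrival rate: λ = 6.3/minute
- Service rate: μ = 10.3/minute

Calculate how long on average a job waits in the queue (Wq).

First, compute utilization: ρ = λ/μ = 6.3/10.3 = 0.6117
For M/M/1: Wq = λ/(μ(μ-λ))
Wq = 6.3/(10.3 × (10.3-6.3))
Wq = 6.3/(10.3 × 4.00)
Wq = 0.1529 minutes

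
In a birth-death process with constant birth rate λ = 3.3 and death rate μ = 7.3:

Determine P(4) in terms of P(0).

For constant rates: P(n)/P(0) = (λ/μ)^n
P(4)/P(0) = (3.3/7.3)^4 = 0.45205^4 = 0.04176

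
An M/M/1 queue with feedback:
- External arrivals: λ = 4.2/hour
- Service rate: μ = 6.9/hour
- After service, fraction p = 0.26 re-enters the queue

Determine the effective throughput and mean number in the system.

Effective arrival rate: λ_eff = λ/(1-p) = 4.2/(1-0.26) = 4.2/0.74 = 5.67568
ρ = λ_eff/μ = 5.67568/6.9 = 0.822562
L = ρ/(1-ρ) = 0.822562/(1-0.822562) = 4.6358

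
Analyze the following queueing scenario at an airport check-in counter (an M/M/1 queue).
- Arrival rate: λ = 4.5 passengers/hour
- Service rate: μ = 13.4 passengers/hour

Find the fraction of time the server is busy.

Server utilization: ρ = λ/μ
ρ = 4.5/13.4 = 0.3358
The server is busy 33.58% of the time.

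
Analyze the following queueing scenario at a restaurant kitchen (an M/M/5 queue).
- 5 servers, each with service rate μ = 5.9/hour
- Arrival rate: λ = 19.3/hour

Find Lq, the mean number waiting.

Traffic intensity: ρ = λ/(cμ) = 19.3/(5×5.9) = 0.6542
Since ρ = 0.6542 < 1, system is stable.
Offered load a = λ/μ = cρ = 19.3/5.9 = 3.2712
P₀ = [ Σₙ₌₀^4 aⁿ/n! + a^5/(5!(1-ρ)) ]⁻¹
Σ = a^0/0! + a^1/1! + a^2/2! + a^3/3! + a^4/4! = 1.0000 + 3.2712 + 5.3503 + 5.8340 + 4.7710 = 20.2265
a^5/(5!(1-ρ)) = 374.5644/(120 × 0.345763) = 9.0275
P₀ = 1/(20.2265 + 9.0275) = 0.03418
Lq = P₀·a^5·ρ / (5!(1-ρ)²) = 0.034183 × 374.5644 × 0.65424 / (120 × 0.11955) = 0.5839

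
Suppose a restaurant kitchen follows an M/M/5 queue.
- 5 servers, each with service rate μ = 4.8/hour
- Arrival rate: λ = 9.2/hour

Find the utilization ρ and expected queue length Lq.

Traffic intensity: ρ = λ/(cμ) = 9.2/(5×4.8) = 0.3833
Since ρ = 0.3833 < 1, system is stable.
Offered load a = λ/μ = cρ = 9.2/4.8 = 1.9167
P₀ = [ Σₙ₌₀^4 aⁿ/n! + a^5/(5!(1-ρ)) ]⁻¹
Σ = a^0/0! + a^1/1! + a^2/2! + a^3/3! + a^4/4! = 1.0000 + 1.9167 + 1.8368 + 1.1735 + 0.5623 = 6.4893
a^5/(5!(1-ρ)) = 25.8662/(120 × 0.6167) = 0.3495
P₀ = 1/(6.4893 + 0.3495) = 0.1462
Lq = P₀·a^5·ρ / (5!(1-ρ)²) = 0.14622 × 25.8662 × 0.38333 / (120 × 0.38028) = 0.03177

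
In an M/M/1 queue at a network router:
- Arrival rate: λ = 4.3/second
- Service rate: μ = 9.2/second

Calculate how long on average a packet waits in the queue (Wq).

First, compute utilization: ρ = λ/μ = 4.3/9.2 = 0.4674
For M/M/1: Wq = λ/(μ(μ-λ))
Wq = 4.3/(9.2 × (9.2-4.3))
Wq = 4.3/(9.2 × 4.90)
Wq = 0.09539 seconds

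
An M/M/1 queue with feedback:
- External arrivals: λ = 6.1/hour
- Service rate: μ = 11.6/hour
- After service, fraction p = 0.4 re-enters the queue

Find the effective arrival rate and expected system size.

Effective arrival rate: λ_eff = λ/(1-p) = 6.1/(1-0.4) = 6.1/0.60 = 10.16667
ρ = λ_eff/μ = 10.16667/11.6 = 0.876437
L = ρ/(1-ρ) = 0.876437/(1-0.876437) = 7.0930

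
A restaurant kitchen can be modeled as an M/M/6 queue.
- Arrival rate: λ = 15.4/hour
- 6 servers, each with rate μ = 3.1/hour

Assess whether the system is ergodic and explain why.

Stability requires ρ = λ/(cμ) < 1
ρ = 15.4/(6 × 3.1) = 15.4/18.60 = 0.8280
Since 0.8280 < 1, the system is STABLE.
The servers are busy 82.80% of the time.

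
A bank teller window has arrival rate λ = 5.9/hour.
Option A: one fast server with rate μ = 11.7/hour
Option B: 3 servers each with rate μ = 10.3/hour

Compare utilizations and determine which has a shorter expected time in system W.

Option A: single server μ = 11.7 (M/M/1)
  ρ_A = 5.9/11.7 = 0.5043
  W_A = 1/(μ-λ) = 1/(11.7-5.9) = 1/5.80 = 0.1724

Option B: 3 servers μ = 10.3 (M/M/3)
  ρ_B = λ/(cμ) = 5.9/(3×10.3) = 0.1909
  Offered load a = λ/μ = cρ = 5.9/10.3 = 0.5728
  P₀ = [ Σₙ₌₀^2 aⁿ/n! + a^3/(3!(1-ρ)) ]⁻¹
  Σ = a^0/0! + a^1/1! + a^2/2! = 1.0000 + 0.5728 + 0.1641 = 1.7369
  a^3/(3!(1-ρ)) = 0.18795/(6 × 0.80906) = 0.03872
  P₀ = 1/(1.7369 + 0.03872) = 0.5632
  Lq = P₀·a^3·ρ / (3!(1-ρ)²) = 0.5632 × 0.1880 × 0.1909 / (6 × 0.6546) = 0.005146
  Wq_B = Lq/λ = 0.005146/5.9 = 0.0008722
  W_B = Wq_B + 1/μ = 0.0008722 + 0.09709 = 0.09796

Since W_B = 0.09796 < W_A = 0.1724, Option B (multiple servers) has the shorter time in system.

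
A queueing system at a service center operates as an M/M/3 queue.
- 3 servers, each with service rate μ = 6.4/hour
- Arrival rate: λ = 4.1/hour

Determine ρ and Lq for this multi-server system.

Traffic intensity: ρ = λ/(cμ) = 4.1/(3×6.4) = 0.2135
Since ρ = 0.2135 < 1, system is stable.
Offered load a = λ/μ = cρ = 4.1/6.4 = 0.6406
P₀ = [ Σₙ₌₀^2 aⁿ/n! + a^3/(3!(1-ρ)) ]⁻¹
Σ = a^0/0! + a^1/1! + a^2/2! = 1.0000 + 0.6406 + 0.2052 = 1.8458
a^3/(3!(1-ρ)) = 0.26291/(6 × 0.78646) = 0.05572
P₀ = 1/(1.8458 + 0.05572) = 0.5259
Lq = P₀·a^3·ρ / (3!(1-ρ)²) = 0.52589 × 0.26291 × 0.21354 / (6 × 0.61852) = 0.007956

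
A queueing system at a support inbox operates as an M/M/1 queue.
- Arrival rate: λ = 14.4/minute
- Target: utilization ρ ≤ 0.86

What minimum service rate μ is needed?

ρ = λ/μ, so μ = λ/ρ
μ ≥ 14.4/0.86 = 16.7442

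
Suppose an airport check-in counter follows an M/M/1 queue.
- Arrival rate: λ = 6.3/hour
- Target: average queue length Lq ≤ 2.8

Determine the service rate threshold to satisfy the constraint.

For M/M/1: Lq = λ²/(μ(μ-λ))
Need Lq ≤ 2.8, i.e. μ(μ-λ) ≥ λ²/2.8
μ² - 6.3μ - 39.69/2.8 ≥ 0  →  μ² - 6.3μ - 14.1750 ≥ 0
Quadratic formula (positive root): μ = [λ + √(λ² + 4×14.1750)]/2
Discriminant: 39.69 + 4×14.1750 = 96.3900, √96.3900 = 9.8178
μ ≥ (6.3 + 9.8178)/2 = 8.0589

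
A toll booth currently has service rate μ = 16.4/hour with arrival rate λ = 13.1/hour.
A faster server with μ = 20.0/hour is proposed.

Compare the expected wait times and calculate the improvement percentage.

System 1: ρ₁ = 13.1/16.4 = 0.7988, W₁ = 1/(16.4-13.1) = 0.30303
System 2: ρ₂ = 13.1/20.0 = 0.6550, W₂ = 1/(20.0-13.1) = 0.14493
Improvement: (W₁-W₂)/W₁ = (0.30303-0.14493)/0.30303 = 52.17%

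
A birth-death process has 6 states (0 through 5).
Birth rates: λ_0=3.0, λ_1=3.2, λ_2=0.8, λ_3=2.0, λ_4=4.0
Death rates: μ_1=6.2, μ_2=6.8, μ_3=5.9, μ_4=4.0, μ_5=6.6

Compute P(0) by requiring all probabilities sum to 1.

Ratios P(n)/P(0) = (λ₀···λₙ₋₁)/(μ₁···μₙ):
P(1)/P(0) = (3.0)/(6.2) = 0.48387
P(2)/P(0) = (3.0×3.2)/(6.2×6.8) = 0.22770
P(3)/P(0) = (3.0×3.2×0.8)/(6.2×6.8×5.9) = 0.030875
P(4)/P(0) = (3.0×3.2×0.8×2.0)/(6.2×6.8×5.9×4.0) = 0.015438
P(5)/P(0) = (3.0×3.2×0.8×2.0×4.0)/(6.2×6.8×5.9×4.0×6.6) = 0.0093561

Normalization: ∑ P(n) = 1
P(0) × (1.0000 + 0.48387 + 0.22770 + 0.030875 + 0.015438 + 0.0093561) = 1
P(0) × 1.7672 = 1
P(0) = 1/1.7672 = 0.5659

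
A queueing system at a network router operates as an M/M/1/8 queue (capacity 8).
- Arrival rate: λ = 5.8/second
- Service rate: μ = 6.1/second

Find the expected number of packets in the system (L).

ρ = λ/μ = 5.8/6.1 = 0.95082
P₀ = (1-ρ)/(1-ρ^(K+1)) = (1-0.95082)/(1-0.95082^9) = 0.04918/0.3648 = 0.1348
P_K = P₀×ρ^K = 0.1348 × 0.95082^8 = 0.1348 × 0.6680 = 0.09005
L = ρ[1 - (K+1)ρ^K + Kρ^(K+1)] / [(1-ρ)(1-ρ^(K+1))]
L = 0.95082 × (1 - 9×0.668015 + 8×0.635162) / ((1 - 0.95082) × (1 - 0.635162)) = 3.6650 packets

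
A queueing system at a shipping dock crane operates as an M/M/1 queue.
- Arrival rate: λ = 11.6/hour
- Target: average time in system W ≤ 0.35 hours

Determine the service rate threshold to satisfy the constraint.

For M/M/1: W = 1/(μ-λ)
Need W ≤ 0.35, so 1/(μ-λ) ≤ 0.35
μ - λ ≥ 1/0.35 = 2.8571
μ ≥ 11.6 + 2.8571 = 14.4571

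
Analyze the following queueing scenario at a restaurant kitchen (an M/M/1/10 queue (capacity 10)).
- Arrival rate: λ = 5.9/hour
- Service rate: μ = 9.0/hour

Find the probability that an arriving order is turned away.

ρ = λ/μ = 5.9/9.0 = 0.65556
P₀ = (1-ρ)/(1-ρ^(K+1)) = (1-0.65556)/(1-0.65556^11) = 0.34444/0.99039 = 0.3478
P_K = P₀×ρ^K = 0.34778 × 0.65556^10 = 0.34778 × 0.014660 = 0.005098
Blocking probability = 0.51%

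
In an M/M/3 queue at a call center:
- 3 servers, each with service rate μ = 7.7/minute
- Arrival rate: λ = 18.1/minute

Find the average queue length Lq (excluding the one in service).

Traffic intensity: ρ = λ/(cμ) = 18.1/(3×7.7) = 0.7835
Since ρ = 0.7835 < 1, system is stable.
Offered load a = λ/μ = cρ = 18.1/7.7 = 2.3506
P₀ = [ Σₙ₌₀^2 aⁿ/n! + a^3/(3!(1-ρ)) ]⁻¹
Σ = a^0/0! + a^1/1! + a^2/2! = 1.0000 + 2.3506 + 2.7628 = 6.1134
a^3/(3!(1-ρ)) = 12.9886/(6 × 0.21645) = 10.0012
P₀ = 1/(6.1134 + 10.0012) = 0.06206
Lq = P₀·a^3·ρ / (3!(1-ρ)²) = 0.06206 × 12.9886 × 0.7835 / (6 × 0.04685) = 2.2467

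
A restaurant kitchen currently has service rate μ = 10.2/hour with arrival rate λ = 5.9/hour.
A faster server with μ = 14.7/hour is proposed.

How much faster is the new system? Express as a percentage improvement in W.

System 1: ρ₁ = 5.9/10.2 = 0.5784, W₁ = 1/(10.2-5.9) = 0.23256
System 2: ρ₂ = 5.9/14.7 = 0.4014, W₂ = 1/(14.7-5.9) = 0.11364
Improvement: (W₁-W₂)/W₁ = (0.23256-0.11364)/0.23256 = 51.14%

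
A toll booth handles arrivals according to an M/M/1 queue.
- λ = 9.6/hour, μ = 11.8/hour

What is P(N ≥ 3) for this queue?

ρ = λ/μ = 9.6/11.8 = 0.81356
P(N ≥ n) = ρⁿ
P(N ≥ 3) = 0.81356^3
P(N ≥ 3) = 0.5385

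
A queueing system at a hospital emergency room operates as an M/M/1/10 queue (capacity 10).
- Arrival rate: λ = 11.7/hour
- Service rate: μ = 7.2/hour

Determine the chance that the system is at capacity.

ρ = λ/μ = 11.7/7.2 = 1.6250
P₀ = (1-ρ)/(1-ρ^(K+1)) = (1-1.6250)/(1-1.6250^11) = -0.6250/-207.6349 = 0.003010
P_K = P₀×ρ^K = 0.003010 × 1.6250^10 = 0.003010 × 128.3907 = 0.3865
Blocking probability = 38.65%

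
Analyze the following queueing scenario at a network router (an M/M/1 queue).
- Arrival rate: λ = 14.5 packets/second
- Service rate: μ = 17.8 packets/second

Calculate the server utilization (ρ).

Server utilization: ρ = λ/μ
ρ = 14.5/17.8 = 0.8146
The server is busy 81.46% of the time.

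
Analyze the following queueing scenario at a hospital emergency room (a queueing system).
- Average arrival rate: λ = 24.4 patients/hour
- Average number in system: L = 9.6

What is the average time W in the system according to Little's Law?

Little's Law: L = λW, so W = L/λ
W = 9.6/24.4 = 0.3934 hours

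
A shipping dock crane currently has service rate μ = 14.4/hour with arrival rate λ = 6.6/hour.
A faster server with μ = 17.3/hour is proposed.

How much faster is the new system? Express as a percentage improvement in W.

System 1: ρ₁ = 6.6/14.4 = 0.4583, W₁ = 1/(14.4-6.6) = 0.1282
System 2: ρ₂ = 6.6/17.3 = 0.3815, W₂ = 1/(17.3-6.6) = 0.09346
Improvement: (W₁-W₂)/W₁ = (0.1282-0.09346)/0.1282 = 27.10%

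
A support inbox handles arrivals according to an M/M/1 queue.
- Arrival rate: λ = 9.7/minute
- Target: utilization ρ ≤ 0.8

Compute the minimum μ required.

ρ = λ/μ, so μ = λ/ρ
μ ≥ 9.7/0.8 = 12.1250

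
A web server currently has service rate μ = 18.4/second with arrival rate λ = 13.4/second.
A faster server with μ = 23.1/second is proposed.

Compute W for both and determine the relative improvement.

System 1: ρ₁ = 13.4/18.4 = 0.7283, W₁ = 1/(18.4-13.4) = 0.2000
System 2: ρ₂ = 13.4/23.1 = 0.5801, W₂ = 1/(23.1-13.4) = 0.1031
Improvement: (W₁-W₂)/W₁ = (0.2000-0.1031)/0.2000 = 48.45%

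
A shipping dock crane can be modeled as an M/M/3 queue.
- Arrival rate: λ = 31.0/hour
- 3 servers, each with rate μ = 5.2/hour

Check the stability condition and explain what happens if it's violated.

Stability requires ρ = λ/(cμ) < 1
ρ = 31.0/(3 × 5.2) = 31.0/15.60 = 1.9872
Since 1.9872 ≥ 1, the system is UNSTABLE.
Need c > λ/μ = 31.0/5.2 = 5.96.
Minimum servers needed: c = 6.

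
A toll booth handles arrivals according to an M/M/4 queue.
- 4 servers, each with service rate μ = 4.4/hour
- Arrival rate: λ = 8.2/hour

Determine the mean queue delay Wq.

Traffic intensity: ρ = λ/(cμ) = 8.2/(4×4.4) = 0.4659
Since ρ = 0.4659 < 1, system is stable.
Offered load a = λ/μ = cρ = 8.2/4.4 = 1.8636
P₀ = [ Σₙ₌₀^3 aⁿ/n! + a^4/(4!(1-ρ)) ]⁻¹
Σ = a^0/0! + a^1/1! + a^2/2! + a^3/3! = 1.0000 + 1.8636 + 1.7366 + 1.0788 = 5.6790
a^4/(4!(1-ρ)) = 12.0627/(24 × 0.53409) = 0.9411
P₀ = 1/(5.6790 + 0.9411) = 0.1511
Lq = P₀·a^4·ρ / (4!(1-ρ)²) = 0.1511 × 12.0627 × 0.4659 / (24 × 0.2853) = 0.1240
Wq = Lq/λ = 0.1240/8.2 = 0.01512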